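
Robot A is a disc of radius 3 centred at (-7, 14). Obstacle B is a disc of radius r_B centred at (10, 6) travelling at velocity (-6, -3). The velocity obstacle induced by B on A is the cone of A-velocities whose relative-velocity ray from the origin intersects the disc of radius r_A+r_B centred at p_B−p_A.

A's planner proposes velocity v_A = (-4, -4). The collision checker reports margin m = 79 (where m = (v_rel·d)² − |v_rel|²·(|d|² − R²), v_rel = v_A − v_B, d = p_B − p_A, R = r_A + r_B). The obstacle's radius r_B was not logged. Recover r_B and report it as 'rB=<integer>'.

m = 79
d = (17, -8);  v_rel = (2, -1),  |v_rel|² = 5
v_rel×d = (2)·(-8) − (-1)·(17) = 1
since m = R²·5 − 1²:  R² = (1 + 79) / 5 = 16
R = √16 = 4  ⇒  r_B = 4 − 3 = 1

rB=1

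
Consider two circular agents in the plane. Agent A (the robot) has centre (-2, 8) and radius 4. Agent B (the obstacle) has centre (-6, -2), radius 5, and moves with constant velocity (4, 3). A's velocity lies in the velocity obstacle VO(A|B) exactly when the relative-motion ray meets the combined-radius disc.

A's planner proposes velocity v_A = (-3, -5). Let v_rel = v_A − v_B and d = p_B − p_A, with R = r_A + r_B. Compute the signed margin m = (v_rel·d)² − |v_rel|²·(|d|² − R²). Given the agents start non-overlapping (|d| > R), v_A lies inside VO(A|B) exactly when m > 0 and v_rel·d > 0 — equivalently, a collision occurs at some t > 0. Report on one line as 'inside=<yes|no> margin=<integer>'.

d = (-4, -10),  |d|² = 116;  R = 4+5 = 9,  c = 116−9² = 35
v_rel = (-7, -8),  |v_rel|² = 113;  v_rel·d = (-7)·(-4) + (-8)·(-10) = 108
113·t² − 216·t + 35 = 0  ⇒  m = 108² − 113·35 = 7709
m = 7709 > 0,  v_rel·d = 108 > 0  ⇒  inside

inside=yes margin=7709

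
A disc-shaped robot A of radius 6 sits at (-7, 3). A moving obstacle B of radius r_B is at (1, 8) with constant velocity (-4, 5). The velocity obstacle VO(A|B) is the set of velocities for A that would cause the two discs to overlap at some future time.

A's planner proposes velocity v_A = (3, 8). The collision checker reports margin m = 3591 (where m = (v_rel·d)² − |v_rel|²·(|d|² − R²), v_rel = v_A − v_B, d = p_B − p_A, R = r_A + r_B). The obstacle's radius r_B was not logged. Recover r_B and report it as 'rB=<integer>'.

m = 3591
d = (8, 5);  v_rel = (7, 3),  |v_rel|² = 58
v_rel×d = (7)·(5) − (3)·(8) = 11
since m = R²·58 − 11²:  R² = (121 + 3591) / 58 = 64
R = √64 = 8  ⇒  r_B = 8 − 6 = 2

rB=2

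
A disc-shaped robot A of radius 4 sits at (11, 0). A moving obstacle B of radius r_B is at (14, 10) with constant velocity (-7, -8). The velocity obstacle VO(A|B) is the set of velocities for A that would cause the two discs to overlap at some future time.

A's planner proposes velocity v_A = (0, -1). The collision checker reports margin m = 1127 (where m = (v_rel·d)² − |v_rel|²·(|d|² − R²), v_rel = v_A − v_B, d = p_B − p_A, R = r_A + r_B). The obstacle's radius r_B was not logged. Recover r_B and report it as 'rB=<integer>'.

m = 1127
d = (3, 10);  v_rel = (7, 7),  |v_rel|² = 98
v_rel×d = (7)·(10) − (7)·(3) = 49
since m = R²·98 − 49²:  R² = (2401 + 1127) / 98 = 36
R = √36 = 6  ⇒  r_B = 6 − 4 = 2

rB=2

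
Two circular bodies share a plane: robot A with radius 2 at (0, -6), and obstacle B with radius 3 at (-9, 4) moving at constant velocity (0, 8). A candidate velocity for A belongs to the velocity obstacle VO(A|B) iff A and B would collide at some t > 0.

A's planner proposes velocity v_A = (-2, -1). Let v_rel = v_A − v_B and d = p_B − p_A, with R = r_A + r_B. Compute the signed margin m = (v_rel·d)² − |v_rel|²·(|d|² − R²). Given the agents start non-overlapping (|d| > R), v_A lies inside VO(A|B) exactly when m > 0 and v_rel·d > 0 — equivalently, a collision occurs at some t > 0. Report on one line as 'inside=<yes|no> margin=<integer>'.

d = (-9, 10),  |d|² = 181;  R = 2+3 = 5,  c = 181−5² = 156
v_rel = (-2, -9),  |v_rel|² = 85;  v_rel·d = (-2)·(-9) + (-9)·(10) = -72
85·t² + 144·t + 156 = 0  ⇒  m = (-72)² − 85·156 = -8076
m = -8076 < 0,  v_rel·d = -72 < 0  ⇒  outside

inside=no margin=-8076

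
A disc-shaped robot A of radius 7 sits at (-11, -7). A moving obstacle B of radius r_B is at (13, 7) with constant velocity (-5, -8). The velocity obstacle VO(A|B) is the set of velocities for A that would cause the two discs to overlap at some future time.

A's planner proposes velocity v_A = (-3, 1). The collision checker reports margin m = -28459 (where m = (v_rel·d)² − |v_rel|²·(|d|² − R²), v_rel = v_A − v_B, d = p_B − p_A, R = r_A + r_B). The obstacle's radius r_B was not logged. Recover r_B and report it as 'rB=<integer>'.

m = -28459
d = (24, 14);  v_rel = (2, 9),  |v_rel|² = 85
v_rel×d = (2)·(14) − (9)·(24) = -188
since m = R²·85 − (-188)²:  R² = (35344 + -28459) / 85 = 81
R = √81 = 9  ⇒  r_B = 9 − 7 = 2

rB=2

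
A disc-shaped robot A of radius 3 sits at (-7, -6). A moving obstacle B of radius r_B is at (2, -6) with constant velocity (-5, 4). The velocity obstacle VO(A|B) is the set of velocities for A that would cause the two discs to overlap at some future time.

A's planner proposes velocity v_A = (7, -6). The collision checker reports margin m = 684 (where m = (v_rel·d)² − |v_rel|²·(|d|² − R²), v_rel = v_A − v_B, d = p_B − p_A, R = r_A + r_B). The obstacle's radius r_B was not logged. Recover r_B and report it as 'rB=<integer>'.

m = 684
d = (9, 0);  v_rel = (12, -10),  |v_rel|² = 244
v_rel×d = (12)·(0) − (-10)·(9) = 90
since m = R²·244 − 90²:  R² = (8100 + 684) / 244 = 36
R = √36 = 6  ⇒  r_B = 6 − 3 = 3

rB=3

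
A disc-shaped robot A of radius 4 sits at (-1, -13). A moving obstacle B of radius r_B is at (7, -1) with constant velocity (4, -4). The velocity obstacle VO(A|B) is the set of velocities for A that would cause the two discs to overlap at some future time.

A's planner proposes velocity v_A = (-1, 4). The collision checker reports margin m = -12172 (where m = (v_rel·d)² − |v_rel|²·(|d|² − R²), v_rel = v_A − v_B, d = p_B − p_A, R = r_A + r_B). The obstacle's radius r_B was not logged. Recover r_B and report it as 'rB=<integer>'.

m = -12172
d = (8, 12);  v_rel = (-5, 8),  |v_rel|² = 89
v_rel×d = (-5)·(12) − (8)·(8) = -124
since m = R²·89 − (-124)²:  R² = (15376 + -12172) / 89 = 36
R = √36 = 6  ⇒  r_B = 6 − 4 = 2

rB=2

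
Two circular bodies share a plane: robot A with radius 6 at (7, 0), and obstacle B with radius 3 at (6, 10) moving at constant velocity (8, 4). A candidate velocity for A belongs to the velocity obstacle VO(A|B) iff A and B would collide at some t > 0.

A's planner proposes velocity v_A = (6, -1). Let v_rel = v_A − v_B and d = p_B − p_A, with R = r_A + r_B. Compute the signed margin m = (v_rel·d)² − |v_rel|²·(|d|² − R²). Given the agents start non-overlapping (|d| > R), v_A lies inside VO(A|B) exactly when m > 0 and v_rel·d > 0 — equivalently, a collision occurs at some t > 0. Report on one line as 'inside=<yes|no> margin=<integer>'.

d = (-1, 10),  |d|² = 101;  R = 6+3 = 9,  c = 101−9² = 20
v_rel = (-2, -5),  |v_rel|² = 29;  v_rel·d = (-2)·(-1) + (-5)·(10) = -48
29·t² + 96·t + 20 = 0  ⇒  m = (-48)² − 29·20 = 1724
m = 1724 > 0,  v_rel·d = -48 < 0  ⇒  outside

inside=no margin=1724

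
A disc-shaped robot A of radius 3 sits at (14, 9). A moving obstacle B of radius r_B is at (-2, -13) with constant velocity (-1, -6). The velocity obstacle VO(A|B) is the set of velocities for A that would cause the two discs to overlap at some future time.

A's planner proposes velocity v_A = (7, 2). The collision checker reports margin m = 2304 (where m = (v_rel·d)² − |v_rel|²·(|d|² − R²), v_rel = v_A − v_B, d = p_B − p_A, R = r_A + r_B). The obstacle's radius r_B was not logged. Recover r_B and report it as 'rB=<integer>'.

m = 2304
d = (-16, -22);  v_rel = (8, 8),  |v_rel|² = 128
v_rel×d = (8)·(-22) − (8)·(-16) = -48
since m = R²·128 − (-48)²:  R² = (2304 + 2304) / 128 = 36
R = √36 = 6  ⇒  r_B = 6 − 3 = 3

rB=3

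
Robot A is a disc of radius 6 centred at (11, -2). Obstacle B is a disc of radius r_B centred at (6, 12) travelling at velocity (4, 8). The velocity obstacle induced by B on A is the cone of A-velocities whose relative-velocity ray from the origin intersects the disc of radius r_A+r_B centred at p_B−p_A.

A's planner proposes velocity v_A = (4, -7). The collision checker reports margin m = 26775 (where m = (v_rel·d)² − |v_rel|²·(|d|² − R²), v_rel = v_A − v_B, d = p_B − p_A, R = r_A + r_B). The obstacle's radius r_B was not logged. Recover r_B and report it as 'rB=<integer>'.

m = 26775
d = (-5, 14);  v_rel = (0, -15),  |v_rel|² = 225
v_rel×d = (0)·(14) − (-15)·(-5) = -75
since m = R²·225 − (-75)²:  R² = (5625 + 26775) / 225 = 144
R = √144 = 12  ⇒  r_B = 12 − 6 = 6

rB=6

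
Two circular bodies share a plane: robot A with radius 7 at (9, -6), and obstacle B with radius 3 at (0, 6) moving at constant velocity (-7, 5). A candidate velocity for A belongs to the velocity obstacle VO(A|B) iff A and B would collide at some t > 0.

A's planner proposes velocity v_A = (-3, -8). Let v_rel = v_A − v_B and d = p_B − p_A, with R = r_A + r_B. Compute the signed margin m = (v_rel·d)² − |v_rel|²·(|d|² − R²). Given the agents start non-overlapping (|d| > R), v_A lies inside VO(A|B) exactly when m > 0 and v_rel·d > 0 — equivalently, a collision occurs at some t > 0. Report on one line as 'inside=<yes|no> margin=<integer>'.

d = (-9, 12),  |d|² = 225;  R = 7+3 = 10,  c = 225−10² = 125
v_rel = (4, -13),  |v_rel|² = 185;  v_rel·d = (4)·(-9) + (-13)·(12) = -192
185·t² + 384·t + 125 = 0  ⇒  m = (-192)² − 185·125 = 13739
m = 13739 > 0,  v_rel·d = -192 < 0  ⇒  outside

inside=no margin=13739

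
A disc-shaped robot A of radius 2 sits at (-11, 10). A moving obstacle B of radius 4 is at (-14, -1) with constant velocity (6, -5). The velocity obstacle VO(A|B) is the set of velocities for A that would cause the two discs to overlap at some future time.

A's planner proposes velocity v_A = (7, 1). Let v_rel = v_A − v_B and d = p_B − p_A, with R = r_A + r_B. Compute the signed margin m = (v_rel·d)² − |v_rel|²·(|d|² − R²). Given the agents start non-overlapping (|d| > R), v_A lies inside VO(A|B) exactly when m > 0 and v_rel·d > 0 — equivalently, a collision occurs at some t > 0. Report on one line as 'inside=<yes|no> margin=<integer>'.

d = (-3, -11),  |d|² = 130;  R = 2+4 = 6,  c = 130−6² = 94
v_rel = (1, 6),  |v_rel|² = 37;  v_rel·d = (1)·(-3) + (6)·(-11) = -69
37·t² + 138·t + 94 = 0  ⇒  m = (-69)² − 37·94 = 1283
m = 1283 > 0,  v_rel·d = -69 < 0  ⇒  outside

inside=no margin=1283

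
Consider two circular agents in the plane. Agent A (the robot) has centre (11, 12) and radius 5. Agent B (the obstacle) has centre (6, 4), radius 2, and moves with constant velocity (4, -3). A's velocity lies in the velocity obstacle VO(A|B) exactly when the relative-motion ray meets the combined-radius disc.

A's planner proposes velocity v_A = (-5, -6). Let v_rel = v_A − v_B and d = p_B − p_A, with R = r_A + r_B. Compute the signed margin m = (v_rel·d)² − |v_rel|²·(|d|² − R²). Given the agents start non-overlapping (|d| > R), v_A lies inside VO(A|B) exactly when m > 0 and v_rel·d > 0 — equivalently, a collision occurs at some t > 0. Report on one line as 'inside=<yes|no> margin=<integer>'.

d = (-5, -8),  |d|² = 89;  R = 5+2 = 7,  c = 89−7² = 40
v_rel = (-9, -3),  |v_rel|² = 90;  v_rel·d = (-9)·(-5) + (-3)·(-8) = 69
90·t² − 138·t + 40 = 0  ⇒  m = 69² − 90·40 = 1161
m = 1161 > 0,  v_rel·d = 69 > 0  ⇒  inside

inside=yes margin=1161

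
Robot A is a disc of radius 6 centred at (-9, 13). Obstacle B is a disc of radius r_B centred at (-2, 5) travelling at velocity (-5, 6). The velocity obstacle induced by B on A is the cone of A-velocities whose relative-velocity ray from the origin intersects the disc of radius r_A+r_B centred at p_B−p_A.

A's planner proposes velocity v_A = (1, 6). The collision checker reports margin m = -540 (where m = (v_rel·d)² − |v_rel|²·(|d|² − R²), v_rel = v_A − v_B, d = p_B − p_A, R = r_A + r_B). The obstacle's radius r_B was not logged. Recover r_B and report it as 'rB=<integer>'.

m = -540
d = (7, -8);  v_rel = (6, 0),  |v_rel|² = 36
v_rel×d = (6)·(-8) − (0)·(7) = -48
since m = R²·36 − (-48)²:  R² = (2304 + -540) / 36 = 49
R = √49 = 7  ⇒  r_B = 7 − 6 = 1

rB=1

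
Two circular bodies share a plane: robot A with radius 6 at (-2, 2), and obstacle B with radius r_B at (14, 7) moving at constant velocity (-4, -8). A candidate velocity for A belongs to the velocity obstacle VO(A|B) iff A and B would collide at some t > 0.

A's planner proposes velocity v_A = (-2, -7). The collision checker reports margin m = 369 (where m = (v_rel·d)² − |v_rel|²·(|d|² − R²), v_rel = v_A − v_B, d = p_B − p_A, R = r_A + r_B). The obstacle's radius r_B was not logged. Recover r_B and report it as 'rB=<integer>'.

m = 369
d = (16, 5);  v_rel = (2, 1),  |v_rel|² = 5
v_rel×d = (2)·(5) − (1)·(16) = -6
since m = R²·5 − (-6)²:  R² = (36 + 369) / 5 = 81
R = √81 = 9  ⇒  r_B = 9 − 6 = 3

rB=3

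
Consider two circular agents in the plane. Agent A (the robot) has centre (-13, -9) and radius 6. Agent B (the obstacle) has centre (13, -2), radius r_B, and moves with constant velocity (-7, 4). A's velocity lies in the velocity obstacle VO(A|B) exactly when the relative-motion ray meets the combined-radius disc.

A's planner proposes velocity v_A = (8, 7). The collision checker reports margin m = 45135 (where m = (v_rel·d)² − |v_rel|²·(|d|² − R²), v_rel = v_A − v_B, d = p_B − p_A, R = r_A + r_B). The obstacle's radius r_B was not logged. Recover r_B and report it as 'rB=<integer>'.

m = 45135
d = (26, 7);  v_rel = (15, 3),  |v_rel|² = 234
v_rel×d = (15)·(7) − (3)·(26) = 27
since m = R²·234 − 27²:  R² = (729 + 45135) / 234 = 196
R = √196 = 14  ⇒  r_B = 14 − 6 = 8

rB=8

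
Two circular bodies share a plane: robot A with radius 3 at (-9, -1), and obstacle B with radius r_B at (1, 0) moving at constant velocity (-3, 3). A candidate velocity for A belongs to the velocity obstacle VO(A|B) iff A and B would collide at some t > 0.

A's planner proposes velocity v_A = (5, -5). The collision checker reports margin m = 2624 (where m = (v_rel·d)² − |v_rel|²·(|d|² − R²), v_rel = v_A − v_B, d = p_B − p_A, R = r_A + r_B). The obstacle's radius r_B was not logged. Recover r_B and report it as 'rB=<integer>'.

m = 2624
d = (10, 1);  v_rel = (8, -8),  |v_rel|² = 128
v_rel×d = (8)·(1) − (-8)·(10) = 88
since m = R²·128 − 88²:  R² = (7744 + 2624) / 128 = 81
R = √81 = 9  ⇒  r_B = 9 − 3 = 6

rB=6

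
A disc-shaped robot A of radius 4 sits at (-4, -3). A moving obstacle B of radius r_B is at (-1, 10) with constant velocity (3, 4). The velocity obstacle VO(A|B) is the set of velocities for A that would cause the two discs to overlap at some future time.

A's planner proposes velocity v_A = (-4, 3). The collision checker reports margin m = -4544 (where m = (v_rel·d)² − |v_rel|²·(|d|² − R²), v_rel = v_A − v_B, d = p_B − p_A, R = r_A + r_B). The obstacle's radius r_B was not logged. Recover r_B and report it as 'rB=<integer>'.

m = -4544
d = (3, 13);  v_rel = (-7, -1),  |v_rel|² = 50
v_rel×d = (-7)·(13) − (-1)·(3) = -88
since m = R²·50 − (-88)²:  R² = (7744 + -4544) / 50 = 64
R = √64 = 8  ⇒  r_B = 8 − 4 = 4

rB=4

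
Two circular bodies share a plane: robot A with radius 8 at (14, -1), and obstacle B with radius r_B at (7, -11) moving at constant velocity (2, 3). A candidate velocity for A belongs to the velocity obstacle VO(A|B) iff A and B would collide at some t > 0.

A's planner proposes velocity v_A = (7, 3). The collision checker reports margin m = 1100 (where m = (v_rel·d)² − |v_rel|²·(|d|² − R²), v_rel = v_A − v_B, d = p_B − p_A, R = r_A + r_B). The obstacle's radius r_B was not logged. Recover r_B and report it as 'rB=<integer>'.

m = 1100
d = (-7, -10);  v_rel = (5, 0),  |v_rel|² = 25
v_rel×d = (5)·(-10) − (0)·(-7) = -50
since m = R²·25 − (-50)²:  R² = (2500 + 1100) / 25 = 144
R = √144 = 12  ⇒  r_B = 12 − 8 = 4

rB=4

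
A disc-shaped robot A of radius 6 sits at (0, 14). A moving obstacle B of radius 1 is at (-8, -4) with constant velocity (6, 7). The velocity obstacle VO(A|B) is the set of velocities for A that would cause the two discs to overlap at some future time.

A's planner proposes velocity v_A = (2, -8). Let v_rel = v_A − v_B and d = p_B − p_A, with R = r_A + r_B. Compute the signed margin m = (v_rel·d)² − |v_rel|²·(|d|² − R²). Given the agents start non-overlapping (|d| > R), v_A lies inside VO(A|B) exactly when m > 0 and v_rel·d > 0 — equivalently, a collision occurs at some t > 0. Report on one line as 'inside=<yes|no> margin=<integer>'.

d = (-8, -18),  |d|² = 388;  R = 6+1 = 7,  c = 388−7² = 339
v_rel = (-4, -15),  |v_rel|² = 241;  v_rel·d = (-4)·(-8) + (-15)·(-18) = 302
241·t² − 604·t + 339 = 0  ⇒  m = 302² − 241·339 = 9505
m = 9505 > 0,  v_rel·d = 302 > 0  ⇒  inside

inside=yes margin=9505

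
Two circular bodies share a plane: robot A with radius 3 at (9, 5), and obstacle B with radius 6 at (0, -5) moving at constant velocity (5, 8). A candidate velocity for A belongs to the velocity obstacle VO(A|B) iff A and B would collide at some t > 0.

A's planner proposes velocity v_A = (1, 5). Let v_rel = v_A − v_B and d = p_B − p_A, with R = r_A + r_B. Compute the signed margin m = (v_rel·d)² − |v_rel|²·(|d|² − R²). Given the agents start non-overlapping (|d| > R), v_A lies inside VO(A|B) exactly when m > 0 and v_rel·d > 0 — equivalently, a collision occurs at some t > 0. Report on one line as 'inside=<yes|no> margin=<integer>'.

d = (-9, -10),  |d|² = 181;  R = 3+6 = 9,  c = 181−9² = 100
v_rel = (-4, -3),  |v_rel|² = 25;  v_rel·d = (-4)·(-9) + (-3)·(-10) = 66
25·t² − 132·t + 100 = 0  ⇒  m = 66² − 25·100 = 1856
m = 1856 > 0,  v_rel·d = 66 > 0  ⇒  inside

inside=yes margin=1856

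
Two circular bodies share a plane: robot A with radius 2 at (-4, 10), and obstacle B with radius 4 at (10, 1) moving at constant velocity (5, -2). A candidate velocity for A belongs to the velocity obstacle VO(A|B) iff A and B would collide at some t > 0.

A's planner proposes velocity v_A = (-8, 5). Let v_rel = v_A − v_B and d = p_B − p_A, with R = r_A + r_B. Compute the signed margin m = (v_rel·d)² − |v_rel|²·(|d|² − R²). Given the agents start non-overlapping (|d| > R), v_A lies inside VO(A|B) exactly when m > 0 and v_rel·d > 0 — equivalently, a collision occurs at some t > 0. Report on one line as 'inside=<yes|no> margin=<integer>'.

d = (14, -9),  |d|² = 277;  R = 2+4 = 6,  c = 277−6² = 241
v_rel = (-13, 7),  |v_rel|² = 218;  v_rel·d = (-13)·(14) + (7)·(-9) = -245
218·t² + 490·t + 241 = 0  ⇒  m = (-245)² − 218·241 = 7487
m = 7487 > 0,  v_rel·d = -245 < 0  ⇒  outside

inside=no margin=7487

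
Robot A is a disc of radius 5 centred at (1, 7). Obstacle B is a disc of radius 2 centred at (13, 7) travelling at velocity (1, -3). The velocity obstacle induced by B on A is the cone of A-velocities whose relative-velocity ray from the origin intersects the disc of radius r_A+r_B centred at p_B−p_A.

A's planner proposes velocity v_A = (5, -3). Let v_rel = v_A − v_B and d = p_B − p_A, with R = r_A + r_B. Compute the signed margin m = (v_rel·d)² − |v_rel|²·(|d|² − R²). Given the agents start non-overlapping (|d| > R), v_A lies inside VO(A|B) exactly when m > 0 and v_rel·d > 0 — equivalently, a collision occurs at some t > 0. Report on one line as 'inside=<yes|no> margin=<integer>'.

d = (12, 0),  |d|² = 144;  R = 5+2 = 7,  c = 144−7² = 95
v_rel = (4, 0),  |v_rel|² = 16;  v_rel·d = (4)·(12) + (0)·(0) = 48
16·t² − 96·t + 95 = 0  ⇒  m = 48² − 16·95 = 784
m = 784 > 0,  v_rel·d = 48 > 0  ⇒  inside

inside=yes margin=784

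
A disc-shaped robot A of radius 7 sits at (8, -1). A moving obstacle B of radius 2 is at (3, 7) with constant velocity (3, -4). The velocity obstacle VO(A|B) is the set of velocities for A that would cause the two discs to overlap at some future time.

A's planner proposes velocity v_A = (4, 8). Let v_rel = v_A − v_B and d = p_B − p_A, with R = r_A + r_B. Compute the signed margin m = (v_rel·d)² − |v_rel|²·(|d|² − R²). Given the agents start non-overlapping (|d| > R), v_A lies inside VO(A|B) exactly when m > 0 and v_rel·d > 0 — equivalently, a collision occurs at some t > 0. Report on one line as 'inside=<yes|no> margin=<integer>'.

d = (-5, 8),  |d|² = 89;  R = 7+2 = 9,  c = 89−9² = 8
v_rel = (1, 12),  |v_rel|² = 145;  v_rel·d = (1)·(-5) + (12)·(8) = 91
145·t² − 182·t + 8 = 0  ⇒  m = 91² − 145·8 = 7121
m = 7121 > 0,  v_rel·d = 91 > 0  ⇒  inside

inside=yes margin=7121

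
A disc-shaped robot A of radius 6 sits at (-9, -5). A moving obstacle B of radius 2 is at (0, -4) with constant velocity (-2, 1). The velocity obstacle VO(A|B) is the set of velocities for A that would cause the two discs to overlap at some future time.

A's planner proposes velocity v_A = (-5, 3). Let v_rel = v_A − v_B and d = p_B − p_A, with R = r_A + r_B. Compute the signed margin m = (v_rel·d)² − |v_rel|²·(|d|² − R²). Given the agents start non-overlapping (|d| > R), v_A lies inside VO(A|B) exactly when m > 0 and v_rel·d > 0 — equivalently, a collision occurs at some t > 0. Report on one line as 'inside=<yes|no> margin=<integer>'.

d = (9, 1),  |d|² = 82;  R = 6+2 = 8,  c = 82−8² = 18
v_rel = (-3, 2),  |v_rel|² = 13;  v_rel·d = (-3)·(9) + (2)·(1) = -25
13·t² + 50·t + 18 = 0  ⇒  m = (-25)² − 13·18 = 391
m = 391 > 0,  v_rel·d = -25 < 0  ⇒  outside

inside=no margin=391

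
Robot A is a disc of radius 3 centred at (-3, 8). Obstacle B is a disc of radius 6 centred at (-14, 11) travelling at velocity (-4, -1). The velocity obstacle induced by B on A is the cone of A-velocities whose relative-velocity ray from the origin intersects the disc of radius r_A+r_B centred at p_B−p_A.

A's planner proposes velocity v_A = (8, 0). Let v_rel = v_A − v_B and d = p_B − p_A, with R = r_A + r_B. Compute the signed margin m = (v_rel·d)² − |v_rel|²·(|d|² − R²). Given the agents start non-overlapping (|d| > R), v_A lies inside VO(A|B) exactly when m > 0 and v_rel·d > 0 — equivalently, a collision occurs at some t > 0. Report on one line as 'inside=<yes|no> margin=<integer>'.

d = (-11, 3),  |d|² = 130;  R = 3+6 = 9,  c = 130−9² = 49
v_rel = (12, 1),  |v_rel|² = 145;  v_rel·d = (12)·(-11) + (1)·(3) = -129
145·t² + 258·t + 49 = 0  ⇒  m = (-129)² − 145·49 = 9536
m = 9536 > 0,  v_rel·d = -129 < 0  ⇒  outside

inside=no margin=9536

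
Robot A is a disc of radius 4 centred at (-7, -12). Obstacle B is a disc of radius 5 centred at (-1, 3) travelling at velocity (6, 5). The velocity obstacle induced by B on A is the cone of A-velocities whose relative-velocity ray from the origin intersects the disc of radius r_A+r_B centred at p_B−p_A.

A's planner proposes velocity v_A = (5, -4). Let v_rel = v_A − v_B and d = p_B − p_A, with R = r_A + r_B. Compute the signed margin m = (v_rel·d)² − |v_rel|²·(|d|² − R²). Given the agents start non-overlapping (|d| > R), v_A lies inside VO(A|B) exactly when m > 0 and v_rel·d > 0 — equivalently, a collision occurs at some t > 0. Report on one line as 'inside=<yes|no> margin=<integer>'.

d = (6, 15),  |d|² = 261;  R = 4+5 = 9,  c = 261−9² = 180
v_rel = (-1, -9),  |v_rel|² = 82;  v_rel·d = (-1)·(6) + (-9)·(15) = -141
82·t² + 282·t + 180 = 0  ⇒  m = (-141)² − 82·180 = 5121
m = 5121 > 0,  v_rel·d = -141 < 0  ⇒  outside

inside=no margin=5121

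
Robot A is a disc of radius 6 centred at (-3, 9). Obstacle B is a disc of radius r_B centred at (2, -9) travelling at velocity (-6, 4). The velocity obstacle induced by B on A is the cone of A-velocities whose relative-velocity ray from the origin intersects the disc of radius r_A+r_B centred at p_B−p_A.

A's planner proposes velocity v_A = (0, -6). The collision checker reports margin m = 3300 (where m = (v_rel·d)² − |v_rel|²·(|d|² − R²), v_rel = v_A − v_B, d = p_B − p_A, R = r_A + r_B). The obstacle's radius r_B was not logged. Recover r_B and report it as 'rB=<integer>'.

m = 3300
d = (5, -18);  v_rel = (6, -10),  |v_rel|² = 136
v_rel×d = (6)·(-18) − (-10)·(5) = -58
since m = R²·136 − (-58)²:  R² = (3364 + 3300) / 136 = 49
R = √49 = 7  ⇒  r_B = 7 − 6 = 1

rB=1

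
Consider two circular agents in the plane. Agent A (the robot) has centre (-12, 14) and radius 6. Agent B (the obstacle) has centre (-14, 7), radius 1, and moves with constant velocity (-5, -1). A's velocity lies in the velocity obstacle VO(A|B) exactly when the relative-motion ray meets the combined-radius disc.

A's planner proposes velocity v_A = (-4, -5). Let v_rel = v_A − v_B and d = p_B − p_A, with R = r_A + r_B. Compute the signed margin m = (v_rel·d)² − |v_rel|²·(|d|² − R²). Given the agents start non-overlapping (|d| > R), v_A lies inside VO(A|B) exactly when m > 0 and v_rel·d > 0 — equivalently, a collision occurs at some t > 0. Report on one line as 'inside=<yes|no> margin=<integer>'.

d = (-2, -7),  |d|² = 53;  R = 6+1 = 7,  c = 53−7² = 4
v_rel = (1, -4),  |v_rel|² = 17;  v_rel·d = (1)·(-2) + (-4)·(-7) = 26
17·t² − 52·t + 4 = 0  ⇒  m = 26² − 17·4 = 608
m = 608 > 0,  v_rel·d = 26 > 0  ⇒  inside

inside=yes margin=608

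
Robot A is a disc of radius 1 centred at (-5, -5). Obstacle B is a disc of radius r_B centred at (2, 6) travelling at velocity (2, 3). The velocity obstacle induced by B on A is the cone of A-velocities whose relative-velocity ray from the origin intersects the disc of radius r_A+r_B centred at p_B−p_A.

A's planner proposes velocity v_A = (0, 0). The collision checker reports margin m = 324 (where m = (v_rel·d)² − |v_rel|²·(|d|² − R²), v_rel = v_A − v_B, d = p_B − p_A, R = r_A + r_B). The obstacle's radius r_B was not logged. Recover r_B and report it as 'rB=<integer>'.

m = 324
d = (7, 11);  v_rel = (-2, -3),  |v_rel|² = 13
v_rel×d = (-2)·(11) − (-3)·(7) = -1
since m = R²·13 − (-1)²:  R² = (1 + 324) / 13 = 25
R = √25 = 5  ⇒  r_B = 5 − 1 = 4

rB=4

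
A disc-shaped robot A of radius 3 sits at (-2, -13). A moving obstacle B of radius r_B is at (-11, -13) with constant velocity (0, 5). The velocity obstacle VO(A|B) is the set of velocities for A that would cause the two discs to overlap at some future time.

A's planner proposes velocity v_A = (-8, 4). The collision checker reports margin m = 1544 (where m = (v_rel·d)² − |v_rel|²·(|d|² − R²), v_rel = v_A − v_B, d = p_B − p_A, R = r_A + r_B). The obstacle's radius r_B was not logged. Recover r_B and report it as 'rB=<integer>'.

m = 1544
d = (-9, 0);  v_rel = (-8, -1),  |v_rel|² = 65
v_rel×d = (-8)·(0) − (-1)·(-9) = -9
since m = R²·65 − (-9)²:  R² = (81 + 1544) / 65 = 25
R = √25 = 5  ⇒  r_B = 5 − 3 = 2

rB=2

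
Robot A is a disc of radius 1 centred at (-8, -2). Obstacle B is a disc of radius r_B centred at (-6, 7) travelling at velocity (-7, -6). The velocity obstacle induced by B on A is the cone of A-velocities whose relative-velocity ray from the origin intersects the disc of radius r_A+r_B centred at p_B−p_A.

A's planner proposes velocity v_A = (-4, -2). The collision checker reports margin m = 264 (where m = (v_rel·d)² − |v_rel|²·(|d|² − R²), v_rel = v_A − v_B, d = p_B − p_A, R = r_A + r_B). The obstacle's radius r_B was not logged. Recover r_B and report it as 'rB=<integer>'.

m = 264
d = (2, 9);  v_rel = (3, 4),  |v_rel|² = 25
v_rel×d = (3)·(9) − (4)·(2) = 19
since m = R²·25 − 19²:  R² = (361 + 264) / 25 = 25
R = √25 = 5  ⇒  r_B = 5 − 1 = 4

rB=4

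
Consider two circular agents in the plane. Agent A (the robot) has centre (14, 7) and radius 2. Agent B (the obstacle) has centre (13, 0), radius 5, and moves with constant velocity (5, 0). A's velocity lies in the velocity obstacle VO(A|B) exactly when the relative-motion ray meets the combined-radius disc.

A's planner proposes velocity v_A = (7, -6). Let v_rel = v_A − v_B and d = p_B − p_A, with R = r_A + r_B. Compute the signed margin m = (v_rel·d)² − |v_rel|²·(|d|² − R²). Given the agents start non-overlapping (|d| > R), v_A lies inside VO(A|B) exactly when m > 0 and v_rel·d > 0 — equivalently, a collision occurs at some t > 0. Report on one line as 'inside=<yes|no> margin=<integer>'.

d = (-1, -7),  |d|² = 50;  R = 2+5 = 7,  c = 50−7² = 1
v_rel = (2, -6),  |v_rel|² = 40;  v_rel·d = (2)·(-1) + (-6)·(-7) = 40
40·t² − 80·t + 1 = 0  ⇒  m = 40² − 40·1 = 1560
m = 1560 > 0,  v_rel·d = 40 > 0  ⇒  inside

inside=yes margin=1560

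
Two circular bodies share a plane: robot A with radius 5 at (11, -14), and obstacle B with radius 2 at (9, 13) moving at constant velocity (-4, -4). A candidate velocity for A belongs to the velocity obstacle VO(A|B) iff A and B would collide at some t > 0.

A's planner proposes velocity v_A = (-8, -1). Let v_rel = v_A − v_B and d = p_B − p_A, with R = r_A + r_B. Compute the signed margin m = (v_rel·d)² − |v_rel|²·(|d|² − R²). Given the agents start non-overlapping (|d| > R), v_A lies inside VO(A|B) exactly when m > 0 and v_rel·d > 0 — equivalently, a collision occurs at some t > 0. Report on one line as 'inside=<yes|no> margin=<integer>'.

d = (-2, 27),  |d|² = 733;  R = 5+2 = 7,  c = 733−7² = 684
v_rel = (-4, 3),  |v_rel|² = 25;  v_rel·d = (-4)·(-2) + (3)·(27) = 89
25·t² − 178·t + 684 = 0  ⇒  m = 89² − 25·684 = -9179
m = -9179 < 0,  v_rel·d = 89 > 0  ⇒  outside

inside=no margin=-9179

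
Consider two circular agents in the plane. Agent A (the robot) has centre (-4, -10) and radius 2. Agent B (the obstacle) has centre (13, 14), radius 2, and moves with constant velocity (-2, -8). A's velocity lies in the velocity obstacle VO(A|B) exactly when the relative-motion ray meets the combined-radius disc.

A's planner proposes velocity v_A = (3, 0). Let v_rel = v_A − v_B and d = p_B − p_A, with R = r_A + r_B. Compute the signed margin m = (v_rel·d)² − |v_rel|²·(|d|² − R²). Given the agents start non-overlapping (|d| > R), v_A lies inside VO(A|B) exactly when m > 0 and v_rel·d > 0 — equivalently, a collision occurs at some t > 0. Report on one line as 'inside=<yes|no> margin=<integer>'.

d = (17, 24),  |d|² = 865;  R = 2+2 = 4,  c = 865−4² = 849
v_rel = (5, 8),  |v_rel|² = 89;  v_rel·d = (5)·(17) + (8)·(24) = 277
89·t² − 554·t + 849 = 0  ⇒  m = 277² − 89·849 = 1168
m = 1168 > 0,  v_rel·d = 277 > 0  ⇒  inside

inside=yes margin=1168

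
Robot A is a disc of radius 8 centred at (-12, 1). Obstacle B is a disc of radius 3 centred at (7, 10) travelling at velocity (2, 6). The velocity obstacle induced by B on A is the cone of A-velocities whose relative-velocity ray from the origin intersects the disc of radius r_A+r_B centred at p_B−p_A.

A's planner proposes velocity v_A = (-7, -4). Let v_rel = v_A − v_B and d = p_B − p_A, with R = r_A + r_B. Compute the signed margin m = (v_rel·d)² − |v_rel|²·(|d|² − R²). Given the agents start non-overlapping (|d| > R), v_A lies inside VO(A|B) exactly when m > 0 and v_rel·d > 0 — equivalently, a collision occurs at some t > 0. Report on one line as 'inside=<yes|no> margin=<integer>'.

d = (19, 9),  |d|² = 442;  R = 8+3 = 11,  c = 442−11² = 321
v_rel = (-9, -10),  |v_rel|² = 181;  v_rel·d = (-9)·(19) + (-10)·(9) = -261
181·t² + 522·t + 321 = 0  ⇒  m = (-261)² − 181·321 = 10020
m = 10020 > 0,  v_rel·d = -261 < 0  ⇒  outside

inside=no margin=10020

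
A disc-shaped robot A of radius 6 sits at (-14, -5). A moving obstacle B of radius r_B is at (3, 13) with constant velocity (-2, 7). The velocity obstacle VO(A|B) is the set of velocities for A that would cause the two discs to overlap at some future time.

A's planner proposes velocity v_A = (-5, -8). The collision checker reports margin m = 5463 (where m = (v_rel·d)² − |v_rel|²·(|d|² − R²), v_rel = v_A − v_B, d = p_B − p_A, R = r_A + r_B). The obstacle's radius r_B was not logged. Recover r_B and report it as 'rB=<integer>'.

m = 5463
d = (17, 18);  v_rel = (-3, -15),  |v_rel|² = 234
v_rel×d = (-3)·(18) − (-15)·(17) = 201
since m = R²·234 − 201²:  R² = (40401 + 5463) / 234 = 196
R = √196 = 14  ⇒  r_B = 14 − 6 = 8

rB=8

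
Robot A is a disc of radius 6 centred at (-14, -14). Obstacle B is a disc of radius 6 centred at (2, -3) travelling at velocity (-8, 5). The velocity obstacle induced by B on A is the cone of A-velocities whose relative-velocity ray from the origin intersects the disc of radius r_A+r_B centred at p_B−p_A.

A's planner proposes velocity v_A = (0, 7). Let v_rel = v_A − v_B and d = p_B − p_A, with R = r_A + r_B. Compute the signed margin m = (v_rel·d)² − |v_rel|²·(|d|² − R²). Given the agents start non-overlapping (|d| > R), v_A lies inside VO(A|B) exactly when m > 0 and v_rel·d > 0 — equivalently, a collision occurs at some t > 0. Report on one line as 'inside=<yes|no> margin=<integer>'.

d = (16, 11),  |d|² = 377;  R = 6+6 = 12,  c = 377−12² = 233
v_rel = (8, 2),  |v_rel|² = 68;  v_rel·d = (8)·(16) + (2)·(11) = 150
68·t² − 300·t + 233 = 0  ⇒  m = 150² − 68·233 = 6656
m = 6656 > 0,  v_rel·d = 150 > 0  ⇒  inside

inside=yes margin=6656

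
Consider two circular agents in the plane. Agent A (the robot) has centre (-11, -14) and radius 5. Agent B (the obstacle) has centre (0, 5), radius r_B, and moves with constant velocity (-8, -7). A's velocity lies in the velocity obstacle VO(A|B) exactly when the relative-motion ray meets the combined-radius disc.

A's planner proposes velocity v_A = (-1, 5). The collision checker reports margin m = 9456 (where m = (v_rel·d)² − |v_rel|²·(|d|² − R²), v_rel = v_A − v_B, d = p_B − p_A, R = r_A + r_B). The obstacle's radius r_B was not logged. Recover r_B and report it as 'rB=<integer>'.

m = 9456
d = (11, 19);  v_rel = (7, 12),  |v_rel|² = 193
v_rel×d = (7)·(19) − (12)·(11) = 1
since m = R²·193 − 1²:  R² = (1 + 9456) / 193 = 49
R = √49 = 7  ⇒  r_B = 7 − 5 = 2

rB=2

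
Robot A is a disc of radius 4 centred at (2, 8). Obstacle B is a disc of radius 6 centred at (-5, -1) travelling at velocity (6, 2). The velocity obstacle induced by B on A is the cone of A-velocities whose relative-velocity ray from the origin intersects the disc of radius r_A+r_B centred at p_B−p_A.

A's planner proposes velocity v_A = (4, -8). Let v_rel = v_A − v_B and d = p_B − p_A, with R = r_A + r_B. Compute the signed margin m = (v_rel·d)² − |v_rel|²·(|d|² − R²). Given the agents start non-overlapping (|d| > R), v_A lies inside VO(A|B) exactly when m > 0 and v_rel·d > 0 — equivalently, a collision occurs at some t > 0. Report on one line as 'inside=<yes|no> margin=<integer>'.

d = (-7, -9),  |d|² = 130;  R = 4+6 = 10,  c = 130−10² = 30
v_rel = (-2, -10),  |v_rel|² = 104;  v_rel·d = (-2)·(-7) + (-10)·(-9) = 104
104·t² − 208·t + 30 = 0  ⇒  m = 104² − 104·30 = 7696
m = 7696 > 0,  v_rel·d = 104 > 0  ⇒  inside

inside=yes margin=7696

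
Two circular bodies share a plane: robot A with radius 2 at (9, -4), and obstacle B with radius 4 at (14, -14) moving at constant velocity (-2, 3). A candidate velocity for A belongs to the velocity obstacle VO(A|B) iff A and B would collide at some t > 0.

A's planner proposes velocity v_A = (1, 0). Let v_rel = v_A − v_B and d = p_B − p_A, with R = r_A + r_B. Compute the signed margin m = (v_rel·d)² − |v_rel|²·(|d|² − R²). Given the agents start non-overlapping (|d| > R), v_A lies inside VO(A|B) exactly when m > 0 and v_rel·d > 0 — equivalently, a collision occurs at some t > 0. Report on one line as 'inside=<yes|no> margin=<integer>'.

d = (5, -10),  |d|² = 125;  R = 2+4 = 6,  c = 125−6² = 89
v_rel = (3, -3),  |v_rel|² = 18;  v_rel·d = (3)·(5) + (-3)·(-10) = 45
18·t² − 90·t + 89 = 0  ⇒  m = 45² − 18·89 = 423
m = 423 > 0,  v_rel·d = 45 > 0  ⇒  inside

inside=yes margin=423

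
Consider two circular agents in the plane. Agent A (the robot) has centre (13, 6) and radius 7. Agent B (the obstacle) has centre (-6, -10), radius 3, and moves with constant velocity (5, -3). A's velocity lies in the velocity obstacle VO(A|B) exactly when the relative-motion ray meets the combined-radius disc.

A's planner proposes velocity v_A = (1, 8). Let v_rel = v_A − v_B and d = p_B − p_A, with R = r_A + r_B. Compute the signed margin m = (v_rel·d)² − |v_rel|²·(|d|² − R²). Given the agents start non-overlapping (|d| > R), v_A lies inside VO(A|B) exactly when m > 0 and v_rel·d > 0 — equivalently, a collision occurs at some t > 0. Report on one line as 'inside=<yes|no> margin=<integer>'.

d = (-19, -16),  |d|² = 617;  R = 7+3 = 10,  c = 617−10² = 517
v_rel = (-4, 11),  |v_rel|² = 137;  v_rel·d = (-4)·(-19) + (11)·(-16) = -100
137·t² + 200·t + 517 = 0  ⇒  m = (-100)² − 137·517 = -60829
m = -60829 < 0,  v_rel·d = -100 < 0  ⇒  outside

inside=no margin=-60829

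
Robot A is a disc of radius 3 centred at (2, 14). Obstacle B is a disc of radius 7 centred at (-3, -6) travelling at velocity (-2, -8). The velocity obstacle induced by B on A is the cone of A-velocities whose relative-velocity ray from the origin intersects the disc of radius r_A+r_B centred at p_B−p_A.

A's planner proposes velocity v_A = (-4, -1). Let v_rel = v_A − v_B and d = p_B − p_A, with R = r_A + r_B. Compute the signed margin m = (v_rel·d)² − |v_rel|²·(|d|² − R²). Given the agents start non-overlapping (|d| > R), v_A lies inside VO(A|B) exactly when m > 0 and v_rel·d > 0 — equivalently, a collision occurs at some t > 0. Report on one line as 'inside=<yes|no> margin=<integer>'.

d = (-5, -20),  |d|² = 425;  R = 3+7 = 10,  c = 425−10² = 325
v_rel = (-2, 7),  |v_rel|² = 53;  v_rel·d = (-2)·(-5) + (7)·(-20) = -130
53·t² + 260·t + 325 = 0  ⇒  m = (-130)² − 53·325 = -325
m = -325 < 0,  v_rel·d = -130 < 0  ⇒  outside

inside=no margin=-325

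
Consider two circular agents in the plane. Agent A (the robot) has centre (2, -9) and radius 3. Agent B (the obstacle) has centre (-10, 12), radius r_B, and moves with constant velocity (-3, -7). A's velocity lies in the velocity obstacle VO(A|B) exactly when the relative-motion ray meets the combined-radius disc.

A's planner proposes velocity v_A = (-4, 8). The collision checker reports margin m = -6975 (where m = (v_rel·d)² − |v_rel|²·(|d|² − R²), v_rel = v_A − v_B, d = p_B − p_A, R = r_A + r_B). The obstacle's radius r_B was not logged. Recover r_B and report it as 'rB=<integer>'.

m = -6975
d = (-12, 21);  v_rel = (-1, 15),  |v_rel|² = 226
v_rel×d = (-1)·(21) − (15)·(-12) = 159
since m = R²·226 − 159²:  R² = (25281 + -6975) / 226 = 81
R = √81 = 9  ⇒  r_B = 9 − 3 = 6

rB=6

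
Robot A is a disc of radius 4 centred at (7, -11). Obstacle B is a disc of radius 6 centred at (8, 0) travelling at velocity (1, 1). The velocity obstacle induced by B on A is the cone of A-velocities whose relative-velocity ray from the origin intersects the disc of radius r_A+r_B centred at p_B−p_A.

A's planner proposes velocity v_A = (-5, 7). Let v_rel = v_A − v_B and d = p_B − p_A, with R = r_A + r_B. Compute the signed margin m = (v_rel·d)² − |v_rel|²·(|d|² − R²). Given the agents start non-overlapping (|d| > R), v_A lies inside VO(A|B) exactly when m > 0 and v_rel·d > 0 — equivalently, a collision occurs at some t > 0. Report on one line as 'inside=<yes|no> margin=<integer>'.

d = (1, 11),  |d|² = 122;  R = 4+6 = 10,  c = 122−10² = 22
v_rel = (-6, 6),  |v_rel|² = 72;  v_rel·d = (-6)·(1) + (6)·(11) = 60
72·t² − 120·t + 22 = 0  ⇒  m = 60² − 72·22 = 2016
m = 2016 > 0,  v_rel·d = 60 > 0  ⇒  inside

inside=yes margin=2016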